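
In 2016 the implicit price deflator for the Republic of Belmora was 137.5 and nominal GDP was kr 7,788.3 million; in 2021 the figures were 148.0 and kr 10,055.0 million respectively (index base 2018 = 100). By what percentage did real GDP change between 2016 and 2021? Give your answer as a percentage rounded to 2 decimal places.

19.94%

Deflate each year: 2016 → 7788.3/1.375 = 5664.22; 2021 → 10055.0/1.480 = 6793.92.
So real GDP changed by 6793.92/5664.22 − 1 = 0.1994, i.e. 19.94%.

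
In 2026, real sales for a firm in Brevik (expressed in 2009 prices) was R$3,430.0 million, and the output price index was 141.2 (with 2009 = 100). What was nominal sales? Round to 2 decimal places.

R$4,843.16 million

Nominal sales = Real × (output price index/100) = 3430.0 × 1.412 = 4843.16.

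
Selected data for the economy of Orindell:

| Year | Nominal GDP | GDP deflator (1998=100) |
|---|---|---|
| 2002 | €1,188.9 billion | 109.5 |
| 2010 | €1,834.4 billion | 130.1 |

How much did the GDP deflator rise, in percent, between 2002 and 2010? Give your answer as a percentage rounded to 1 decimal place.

18.8%

Price-level change = 130.1 / 109.5 − 1 = 0.1881.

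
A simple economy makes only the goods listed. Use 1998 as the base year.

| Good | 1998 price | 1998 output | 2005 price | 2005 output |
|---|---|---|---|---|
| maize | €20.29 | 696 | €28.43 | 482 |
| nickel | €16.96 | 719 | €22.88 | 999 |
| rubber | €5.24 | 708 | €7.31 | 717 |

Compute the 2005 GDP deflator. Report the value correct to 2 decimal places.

Nominal GDP 2005 = 28.43·482 + 22.88·999 + 7.31·717 = 41801.65.
Real GDP 2005 (at 1998 prices) = 20.29·482 + 16.96·999 + 5.24·717 = 30479.90.
Deflator = Nominal/Real × 100 = 41801.65/30479.90 × 100 = 137.145.

137.14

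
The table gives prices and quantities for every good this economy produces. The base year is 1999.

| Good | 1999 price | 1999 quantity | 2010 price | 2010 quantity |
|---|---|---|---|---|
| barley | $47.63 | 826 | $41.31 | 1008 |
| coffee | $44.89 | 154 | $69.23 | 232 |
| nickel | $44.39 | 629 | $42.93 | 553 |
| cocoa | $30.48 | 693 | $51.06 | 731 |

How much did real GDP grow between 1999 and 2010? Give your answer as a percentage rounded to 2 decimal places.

Real GDP 1999 = Nominal GDP 1999 = 47.63·826 + 44.89·154 + 44.39·629 + 30.48·693 = 95299.39.
Real GDP 2010 (at 1999 prices) = 47.63·1008 + 44.89·232 + 44.39·553 + 30.48·731 = 105254.07.
Real growth = 105254.07/95299.39 − 1 = 0.1045.

10.45%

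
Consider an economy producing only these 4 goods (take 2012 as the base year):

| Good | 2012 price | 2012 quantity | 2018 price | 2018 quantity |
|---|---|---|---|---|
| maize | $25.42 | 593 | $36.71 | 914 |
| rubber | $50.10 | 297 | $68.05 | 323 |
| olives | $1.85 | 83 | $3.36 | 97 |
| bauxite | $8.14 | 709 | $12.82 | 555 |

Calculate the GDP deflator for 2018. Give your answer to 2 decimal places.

Nominal GDP 2018 = 36.71·914 + 68.05·323 + 3.36·97 + 12.82·555 = 62974.11.
Real GDP 2018 (at 2012 prices) = 25.42·914 + 50.10·323 + 1.85·97 + 8.14·555 = 44113.33.
Deflator = Nominal/Real × 100 = 62974.11/44113.33 × 100 = 142.755.

142.76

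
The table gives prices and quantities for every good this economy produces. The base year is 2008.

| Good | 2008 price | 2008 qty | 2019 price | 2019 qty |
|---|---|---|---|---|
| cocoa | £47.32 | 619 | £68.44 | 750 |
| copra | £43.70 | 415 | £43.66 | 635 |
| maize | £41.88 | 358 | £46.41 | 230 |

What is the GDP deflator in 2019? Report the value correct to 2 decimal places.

Nominal GDP 2019 = 68.44·750 + 43.66·635 + 46.41·230 = 89728.40.
Real GDP 2019 (at 2008 prices) = 47.32·750 + 43.70·635 + 41.88·230 = 72871.90.
Deflator = Nominal/Real × 100 = 89728.40/72871.90 × 100 = 123.132.

123.13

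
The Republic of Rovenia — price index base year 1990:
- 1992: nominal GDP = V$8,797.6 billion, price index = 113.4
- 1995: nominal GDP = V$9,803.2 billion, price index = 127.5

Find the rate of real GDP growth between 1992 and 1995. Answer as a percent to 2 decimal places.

Deflate each year: 1992 → 8797.6/1.134 = 7758.02; 1995 → 9803.2/1.275 = 7688.78.
So real GDP changed by 7688.78/7758.02 − 1 = -0.0089, i.e. -0.89%.

-0.89%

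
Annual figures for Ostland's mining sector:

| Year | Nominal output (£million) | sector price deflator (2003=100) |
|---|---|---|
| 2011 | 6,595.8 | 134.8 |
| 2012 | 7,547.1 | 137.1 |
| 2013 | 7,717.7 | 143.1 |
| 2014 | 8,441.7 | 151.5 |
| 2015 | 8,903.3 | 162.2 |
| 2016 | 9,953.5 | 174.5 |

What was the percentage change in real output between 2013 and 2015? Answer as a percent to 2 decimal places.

1.78%

Real output 2013 = 7717.7/1.431 = 5393.22.
Real output 2015 = 8903.3/1.622 = 5489.09.
Change = 5489.09/5393.22 − 1 = 0.0178.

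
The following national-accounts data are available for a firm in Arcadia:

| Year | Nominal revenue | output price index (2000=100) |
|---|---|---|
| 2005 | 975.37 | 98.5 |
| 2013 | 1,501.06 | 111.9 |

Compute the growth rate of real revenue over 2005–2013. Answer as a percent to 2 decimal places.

Real revenue 2005 = 975.37 / 0.985 = 990.22.
Real revenue 2013 = 1501.06 / 1.119 = 1341.43.
Real growth = 1341.43 / 990.22 − 1 = 0.3547.

35.47%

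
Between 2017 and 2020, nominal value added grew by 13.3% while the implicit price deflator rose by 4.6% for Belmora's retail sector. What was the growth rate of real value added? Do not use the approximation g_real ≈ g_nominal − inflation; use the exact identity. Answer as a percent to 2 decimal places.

8.32%

(1 + g_nom) = (1 + g_real)(1 + π), so g_real = 1.1330 / 1.0460 − 1 = 0.08317.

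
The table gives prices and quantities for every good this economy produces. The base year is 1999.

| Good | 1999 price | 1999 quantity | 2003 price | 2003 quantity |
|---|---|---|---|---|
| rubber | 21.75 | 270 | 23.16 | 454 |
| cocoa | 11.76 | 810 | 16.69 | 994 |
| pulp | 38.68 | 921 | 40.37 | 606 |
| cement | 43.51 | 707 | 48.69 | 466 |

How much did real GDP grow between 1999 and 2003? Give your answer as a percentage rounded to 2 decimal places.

-20.18%

Real GDP 1999 = Nominal GDP 1999 = 21.75·270 + 11.76·810 + 38.68·921 + 43.51·707 = 81783.95.
Real GDP 2003 (at 1999 prices) = 21.75·454 + 11.76·994 + 38.68·606 + 43.51·466 = 65279.68.
Real growth = 65279.68/81783.95 − 1 = -0.2018.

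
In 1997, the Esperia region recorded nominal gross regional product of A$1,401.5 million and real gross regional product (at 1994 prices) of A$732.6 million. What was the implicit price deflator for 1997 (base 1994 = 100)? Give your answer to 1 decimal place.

implicit price deflator = (Nominal / Real) × 100 = 1401.5 / 732.6 × 100 = 191.30.

191.3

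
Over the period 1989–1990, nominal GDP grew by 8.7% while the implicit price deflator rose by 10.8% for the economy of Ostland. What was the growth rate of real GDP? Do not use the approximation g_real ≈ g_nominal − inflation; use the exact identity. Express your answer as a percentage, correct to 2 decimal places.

(1 + g_nom) = (1 + g_real)(1 + π), so g_real = 1.0870 / 1.1080 − 1 = -0.01895.

-1.90%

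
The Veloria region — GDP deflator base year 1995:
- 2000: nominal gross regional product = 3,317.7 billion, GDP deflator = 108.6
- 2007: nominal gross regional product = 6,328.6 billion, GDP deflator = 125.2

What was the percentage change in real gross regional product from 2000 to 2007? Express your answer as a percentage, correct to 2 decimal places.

Real gross regional product 2000 = 3317.7 / 1.086 = 3054.97.
Real gross regional product 2007 = 6328.6 / 1.252 = 5054.79.
Real growth = 5054.79 / 3054.97 − 1 = 0.6546.

65.46%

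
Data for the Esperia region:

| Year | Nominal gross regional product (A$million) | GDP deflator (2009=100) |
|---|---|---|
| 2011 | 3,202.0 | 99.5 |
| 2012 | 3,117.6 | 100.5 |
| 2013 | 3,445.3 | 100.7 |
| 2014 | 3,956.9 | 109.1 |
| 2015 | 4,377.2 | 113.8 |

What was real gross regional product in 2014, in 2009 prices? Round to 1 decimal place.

Real gross regional product 2014 = 3956.9 / 1.091 = 3626.86.

A$3,626.9 million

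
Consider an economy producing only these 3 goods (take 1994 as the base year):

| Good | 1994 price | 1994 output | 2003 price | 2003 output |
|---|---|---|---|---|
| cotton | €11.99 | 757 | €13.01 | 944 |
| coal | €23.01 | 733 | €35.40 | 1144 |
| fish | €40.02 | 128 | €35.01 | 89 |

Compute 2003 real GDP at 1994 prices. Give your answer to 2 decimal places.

Real GDP 2003 = Σ (p_1994 × q_2003) = 11.99·944 + 23.01·1144 + 40.02·89 = 41203.78.

€41203.78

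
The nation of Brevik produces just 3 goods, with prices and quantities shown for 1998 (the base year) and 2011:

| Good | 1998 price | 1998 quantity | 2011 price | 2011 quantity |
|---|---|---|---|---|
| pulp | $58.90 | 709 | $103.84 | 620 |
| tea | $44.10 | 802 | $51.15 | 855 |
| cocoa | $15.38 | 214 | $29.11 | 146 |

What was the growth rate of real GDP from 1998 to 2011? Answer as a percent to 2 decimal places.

-4.91%

Real GDP 1998 = Nominal GDP 1998 = 58.90·709 + 44.10·802 + 15.38·214 = 80419.62.
Real GDP 2011 (at 1998 prices) = 58.90·620 + 44.10·855 + 15.38·146 = 76468.98.
Real growth = 76468.98/80419.62 − 1 = -0.0491.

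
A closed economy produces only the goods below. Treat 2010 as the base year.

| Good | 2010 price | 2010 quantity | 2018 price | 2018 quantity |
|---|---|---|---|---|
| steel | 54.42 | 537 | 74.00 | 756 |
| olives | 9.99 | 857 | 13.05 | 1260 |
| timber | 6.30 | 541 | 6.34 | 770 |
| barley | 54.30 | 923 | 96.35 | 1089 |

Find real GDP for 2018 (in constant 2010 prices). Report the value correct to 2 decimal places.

117712.62

Real GDP 2018 = Σ (p_2010 × q_2018) = 54.42·756 + 9.99·1260 + 6.30·770 + 54.30·1089 = 117712.62.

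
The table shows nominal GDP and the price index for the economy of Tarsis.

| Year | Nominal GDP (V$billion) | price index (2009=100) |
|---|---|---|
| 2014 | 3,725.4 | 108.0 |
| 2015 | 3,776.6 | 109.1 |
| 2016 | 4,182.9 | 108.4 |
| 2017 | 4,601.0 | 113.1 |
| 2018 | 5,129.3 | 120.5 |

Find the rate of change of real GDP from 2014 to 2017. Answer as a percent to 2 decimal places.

17.93%

Real GDP 2014 = 3725.4/1.080 = 3449.44.
Real GDP 2017 = 4601.0/1.131 = 4068.08.
Change = 4068.08/3449.44 − 1 = 0.1793.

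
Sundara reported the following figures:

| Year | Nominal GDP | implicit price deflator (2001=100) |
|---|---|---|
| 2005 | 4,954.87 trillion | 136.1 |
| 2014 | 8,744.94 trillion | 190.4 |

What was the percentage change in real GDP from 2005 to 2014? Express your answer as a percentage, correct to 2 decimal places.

Deflate each year: 2005 → 4954.87/1.361 = 3640.61; 2014 → 8744.94/1.904 = 4592.93.
So real GDP changed by 4592.93/3640.61 − 1 = 0.2616, i.e. 26.16%.

26.16%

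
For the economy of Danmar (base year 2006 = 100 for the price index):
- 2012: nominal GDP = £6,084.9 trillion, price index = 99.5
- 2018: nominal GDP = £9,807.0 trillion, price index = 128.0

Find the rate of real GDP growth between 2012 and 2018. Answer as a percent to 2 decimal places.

25.28%

Deflate each year: 2012 → 6084.9/0.995 = 6115.48; 2018 → 9807.0/1.280 = 7661.72.
So real GDP changed by 7661.72/6115.48 − 1 = 0.2528, i.e. 25.28%.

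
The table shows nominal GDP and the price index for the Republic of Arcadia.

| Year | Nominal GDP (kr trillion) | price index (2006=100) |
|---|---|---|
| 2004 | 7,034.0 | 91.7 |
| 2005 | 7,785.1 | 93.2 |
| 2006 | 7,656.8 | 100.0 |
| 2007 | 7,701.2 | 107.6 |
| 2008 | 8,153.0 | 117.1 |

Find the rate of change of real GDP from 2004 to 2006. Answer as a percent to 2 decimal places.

Real GDP 2004 = 7034.0/0.917 = 7670.67.
Real GDP 2006 = 7656.8/1.000 = 7656.80.
Change = 7656.80/7670.67 − 1 = -0.0018.

-0.18%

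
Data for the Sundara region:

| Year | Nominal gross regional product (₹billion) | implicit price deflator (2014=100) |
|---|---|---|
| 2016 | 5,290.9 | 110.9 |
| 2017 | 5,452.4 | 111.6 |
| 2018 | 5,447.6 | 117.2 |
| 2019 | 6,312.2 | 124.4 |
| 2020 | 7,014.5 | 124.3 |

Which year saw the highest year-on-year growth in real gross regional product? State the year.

2017: real = 5452.4/1.116 = 4885.66; growth vs 2016 (4770.87) = 2.41%.
2018: real = 5447.6/1.172 = 4648.12; growth vs 2017 (4885.66) = -4.86%.
2019: real = 6312.2/1.244 = 5074.12; growth vs 2018 (4648.12) = 9.16%.
2020: real = 7014.5/1.243 = 5643.20; growth vs 2019 (5074.12) = 11.22%.

2020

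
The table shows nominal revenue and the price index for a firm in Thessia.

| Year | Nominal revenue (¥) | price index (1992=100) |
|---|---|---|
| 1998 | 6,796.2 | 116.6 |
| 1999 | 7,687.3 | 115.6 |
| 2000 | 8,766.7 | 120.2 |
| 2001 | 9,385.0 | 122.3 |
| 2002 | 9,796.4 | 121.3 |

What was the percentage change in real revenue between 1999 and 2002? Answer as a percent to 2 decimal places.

Real revenue 1999 = 7687.3/1.156 = 6649.91.
Real revenue 2002 = 9796.4/1.213 = 8076.17.
Change = 8076.17/6649.91 − 1 = 0.2145.

21.45%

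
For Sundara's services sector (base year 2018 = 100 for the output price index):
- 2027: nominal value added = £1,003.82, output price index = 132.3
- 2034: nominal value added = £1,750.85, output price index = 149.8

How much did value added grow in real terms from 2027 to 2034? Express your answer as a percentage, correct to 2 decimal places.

54.04%

Deflate each year: 2027 → 1003.82/1.323 = 758.75; 2034 → 1750.85/1.498 = 1168.79.
So real value added changed by 1168.79/758.75 − 1 = 0.5404, i.e. 54.04%.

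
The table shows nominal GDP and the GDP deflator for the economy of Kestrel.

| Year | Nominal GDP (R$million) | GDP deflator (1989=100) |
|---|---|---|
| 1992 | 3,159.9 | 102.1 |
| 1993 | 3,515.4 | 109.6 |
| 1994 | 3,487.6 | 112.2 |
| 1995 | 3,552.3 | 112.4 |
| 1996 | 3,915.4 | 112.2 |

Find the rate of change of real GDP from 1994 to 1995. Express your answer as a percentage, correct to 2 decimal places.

1.67%

Real GDP 1994 = 3487.6/1.122 = 3108.38.
Real GDP 1995 = 3552.3/1.124 = 3160.41.
Change = 3160.41/3108.38 − 1 = 0.0167.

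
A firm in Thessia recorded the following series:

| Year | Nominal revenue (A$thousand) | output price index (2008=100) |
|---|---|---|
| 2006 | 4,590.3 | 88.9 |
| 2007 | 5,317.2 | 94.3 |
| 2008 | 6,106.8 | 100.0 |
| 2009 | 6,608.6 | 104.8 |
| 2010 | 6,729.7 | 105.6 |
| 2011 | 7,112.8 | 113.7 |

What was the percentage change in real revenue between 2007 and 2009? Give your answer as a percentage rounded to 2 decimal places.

Real revenue 2007 = 5317.2/0.943 = 5638.60.
Real revenue 2009 = 6608.6/1.048 = 6305.92.
Change = 6305.92/5638.60 − 1 = 0.1183.

11.83%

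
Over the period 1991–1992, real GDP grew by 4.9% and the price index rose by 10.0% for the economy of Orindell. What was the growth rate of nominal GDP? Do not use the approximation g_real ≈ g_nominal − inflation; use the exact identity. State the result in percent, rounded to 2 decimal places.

15.39%

(1 + g_nom) = (1 + g_real)(1 + π) = 1.0490 × 1.1000 = 1.15390.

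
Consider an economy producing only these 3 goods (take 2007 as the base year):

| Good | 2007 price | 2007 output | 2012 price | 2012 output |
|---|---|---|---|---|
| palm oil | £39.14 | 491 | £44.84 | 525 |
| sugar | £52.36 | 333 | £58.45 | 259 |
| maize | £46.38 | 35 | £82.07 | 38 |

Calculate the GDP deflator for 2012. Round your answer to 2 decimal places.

Nominal GDP 2012 = 44.84·525 + 58.45·259 + 82.07·38 = 41798.21.
Real GDP 2012 (at 2007 prices) = 39.14·525 + 52.36·259 + 46.38·38 = 35872.18.
Deflator = Nominal/Real × 100 = 41798.21/35872.18 × 100 = 116.520.

116.52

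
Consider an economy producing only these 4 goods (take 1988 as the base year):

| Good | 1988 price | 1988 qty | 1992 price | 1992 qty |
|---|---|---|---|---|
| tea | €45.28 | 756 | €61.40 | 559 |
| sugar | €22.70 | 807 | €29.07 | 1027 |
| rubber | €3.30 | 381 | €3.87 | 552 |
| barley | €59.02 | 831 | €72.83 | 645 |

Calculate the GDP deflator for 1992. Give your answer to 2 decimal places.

Nominal GDP 1992 = 61.40·559 + 29.07·1027 + 3.87·552 + 72.83·645 = 113289.08.
Real GDP 1992 (at 1988 prices) = 45.28·559 + 22.70·1027 + 3.30·552 + 59.02·645 = 88513.92.
Deflator = Nominal/Real × 100 = 113289.08/88513.92 × 100 = 127.990.

127.99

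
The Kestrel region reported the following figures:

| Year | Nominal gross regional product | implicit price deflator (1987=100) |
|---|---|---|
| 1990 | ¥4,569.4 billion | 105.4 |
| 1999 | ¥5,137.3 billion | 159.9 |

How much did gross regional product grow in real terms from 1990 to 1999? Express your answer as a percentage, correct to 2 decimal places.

Real gross regional product 1990 = 4569.4 / 1.054 = 4335.29.
Real gross regional product 1999 = 5137.3 / 1.599 = 3212.82.
Real growth = 3212.82 / 4335.29 − 1 = -0.2589.

-25.89%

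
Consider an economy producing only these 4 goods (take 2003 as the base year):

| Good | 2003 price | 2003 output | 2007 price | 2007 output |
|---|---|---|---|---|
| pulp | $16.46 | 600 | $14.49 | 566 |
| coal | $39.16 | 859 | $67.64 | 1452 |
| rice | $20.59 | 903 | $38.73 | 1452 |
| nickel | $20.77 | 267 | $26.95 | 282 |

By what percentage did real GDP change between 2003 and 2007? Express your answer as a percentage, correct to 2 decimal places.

Real GDP 2003 = Nominal GDP 2003 = 16.46·600 + 39.16·859 + 20.59·903 + 20.77·267 = 67652.80.
Real GDP 2007 (at 2003 prices) = 16.46·566 + 39.16·1452 + 20.59·1452 + 20.77·282 = 101930.50.
Real growth = 101930.50/67652.80 − 1 = 0.5067.

50.67%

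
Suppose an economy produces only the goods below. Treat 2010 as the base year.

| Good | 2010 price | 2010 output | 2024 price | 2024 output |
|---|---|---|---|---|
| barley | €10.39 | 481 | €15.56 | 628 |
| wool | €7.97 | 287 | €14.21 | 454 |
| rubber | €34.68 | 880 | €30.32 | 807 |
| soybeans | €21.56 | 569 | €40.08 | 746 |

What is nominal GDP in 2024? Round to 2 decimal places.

€70590.94

Nominal GDP 2024 = Σ (p_2024 × q_2024) = 15.56·628 + 14.21·454 + 30.32·807 + 40.08·746 = 70590.94.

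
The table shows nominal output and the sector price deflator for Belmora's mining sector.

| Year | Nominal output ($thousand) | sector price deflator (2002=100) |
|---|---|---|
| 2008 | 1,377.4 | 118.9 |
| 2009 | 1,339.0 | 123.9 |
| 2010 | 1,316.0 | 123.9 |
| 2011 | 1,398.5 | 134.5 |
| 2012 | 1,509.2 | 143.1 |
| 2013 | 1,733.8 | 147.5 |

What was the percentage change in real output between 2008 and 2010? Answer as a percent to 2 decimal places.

Real output 2008 = 1377.4/1.189 = 1158.45.
Real output 2010 = 1316.0/1.239 = 1062.15.
Change = 1062.15/1158.45 − 1 = -0.0831.

-8.31%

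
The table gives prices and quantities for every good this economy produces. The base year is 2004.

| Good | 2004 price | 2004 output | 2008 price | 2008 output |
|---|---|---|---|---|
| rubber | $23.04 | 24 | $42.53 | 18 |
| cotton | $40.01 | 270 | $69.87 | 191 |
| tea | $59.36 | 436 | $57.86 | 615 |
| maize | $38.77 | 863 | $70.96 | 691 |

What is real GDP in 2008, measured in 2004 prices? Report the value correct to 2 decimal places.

$71353.10

Real GDP 2008 = Σ (p_2004 × q_2008) = 23.04·18 + 40.01·191 + 59.36·615 + 38.77·691 = 71353.10.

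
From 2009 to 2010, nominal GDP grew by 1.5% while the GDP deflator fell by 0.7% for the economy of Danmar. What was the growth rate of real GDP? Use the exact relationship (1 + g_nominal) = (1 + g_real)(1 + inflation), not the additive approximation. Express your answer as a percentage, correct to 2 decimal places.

2.22%

(1 + g_nom) = (1 + g_real)(1 + π), so g_real = 1.0150 / 0.9930 − 1 = 0.02216.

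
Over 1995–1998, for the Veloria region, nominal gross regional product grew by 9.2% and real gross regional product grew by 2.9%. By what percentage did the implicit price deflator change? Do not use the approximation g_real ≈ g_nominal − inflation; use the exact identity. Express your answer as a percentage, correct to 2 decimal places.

6.12%

(1 + g_nom) = (1 + g_real)(1 + π), so π = 1.0920 / 1.0290 − 1 = 0.06122.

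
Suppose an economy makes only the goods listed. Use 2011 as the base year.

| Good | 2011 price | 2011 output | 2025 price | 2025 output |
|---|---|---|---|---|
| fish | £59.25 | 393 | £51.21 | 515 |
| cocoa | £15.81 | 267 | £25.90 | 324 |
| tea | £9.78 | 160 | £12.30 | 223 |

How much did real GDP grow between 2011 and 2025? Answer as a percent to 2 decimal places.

Real GDP 2011 = Nominal GDP 2011 = 59.25·393 + 15.81·267 + 9.78·160 = 29071.32.
Real GDP 2025 (at 2011 prices) = 59.25·515 + 15.81·324 + 9.78·223 = 37817.13.
Real growth = 37817.13/29071.32 − 1 = 0.3008.

30.08%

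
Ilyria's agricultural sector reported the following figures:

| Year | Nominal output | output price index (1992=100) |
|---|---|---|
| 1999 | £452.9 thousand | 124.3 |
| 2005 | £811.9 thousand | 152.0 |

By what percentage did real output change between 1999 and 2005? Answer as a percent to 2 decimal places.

46.60%

Real output 1999 = 452.9 / 1.243 = 364.36.
Real output 2005 = 811.9 / 1.520 = 534.14.
Real growth = 534.14 / 364.36 − 1 = 0.4660.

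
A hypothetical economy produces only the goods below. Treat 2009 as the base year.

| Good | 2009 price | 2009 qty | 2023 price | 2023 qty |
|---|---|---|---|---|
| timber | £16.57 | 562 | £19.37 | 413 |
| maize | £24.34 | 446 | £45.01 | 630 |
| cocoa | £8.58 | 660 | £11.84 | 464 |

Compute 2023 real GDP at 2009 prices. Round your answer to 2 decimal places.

Real GDP 2023 = Σ (p_2009 × q_2023) = 16.57·413 + 24.34·630 + 8.58·464 = 26158.73.

£26158.73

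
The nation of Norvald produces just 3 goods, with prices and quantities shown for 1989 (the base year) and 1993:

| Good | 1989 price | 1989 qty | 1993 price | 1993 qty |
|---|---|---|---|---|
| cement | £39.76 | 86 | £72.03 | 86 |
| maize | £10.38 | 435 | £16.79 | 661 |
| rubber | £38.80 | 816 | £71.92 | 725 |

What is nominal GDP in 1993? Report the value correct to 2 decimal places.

Nominal GDP 1993 = Σ (p_1993 × q_1993) = 72.03·86 + 16.79·661 + 71.92·725 = 69434.77.

£69434.77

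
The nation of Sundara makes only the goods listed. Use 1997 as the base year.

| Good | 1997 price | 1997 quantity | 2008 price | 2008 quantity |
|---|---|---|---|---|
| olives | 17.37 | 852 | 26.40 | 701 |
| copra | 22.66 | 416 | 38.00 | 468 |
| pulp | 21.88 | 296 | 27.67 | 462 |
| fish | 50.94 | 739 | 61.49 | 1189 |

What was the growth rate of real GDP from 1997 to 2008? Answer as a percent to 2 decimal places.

36.74%

Real GDP 1997 = Nominal GDP 1997 = 17.37·852 + 22.66·416 + 21.88·296 + 50.94·739 = 68346.94.
Real GDP 2008 (at 1997 prices) = 17.37·701 + 22.66·468 + 21.88·462 + 50.94·1189 = 93457.47.
Real growth = 93457.47/68346.94 − 1 = 0.3674.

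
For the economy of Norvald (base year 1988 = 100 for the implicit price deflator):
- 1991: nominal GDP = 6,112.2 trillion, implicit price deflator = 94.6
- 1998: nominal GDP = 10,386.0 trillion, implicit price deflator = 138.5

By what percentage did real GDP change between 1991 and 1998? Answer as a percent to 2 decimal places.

16.06%

Real GDP 1991 = 6112.2 / 0.946 = 6461.10.
Real GDP 1998 = 10386.0 / 1.385 = 7498.92.
Real growth = 7498.92 / 6461.10 − 1 = 0.1606.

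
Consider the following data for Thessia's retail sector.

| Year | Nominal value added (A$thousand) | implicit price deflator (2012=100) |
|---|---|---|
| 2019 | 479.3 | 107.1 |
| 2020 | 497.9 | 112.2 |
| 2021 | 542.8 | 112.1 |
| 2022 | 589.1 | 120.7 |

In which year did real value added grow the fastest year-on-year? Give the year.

2020: real = 497.9/1.122 = 443.76; growth vs 2019 (447.53) = -0.84%.
2021: real = 542.8/1.121 = 484.21; growth vs 2020 (443.76) = 9.12%.
2022: real = 589.1/1.207 = 488.07; growth vs 2021 (484.21) = 0.80%.

2021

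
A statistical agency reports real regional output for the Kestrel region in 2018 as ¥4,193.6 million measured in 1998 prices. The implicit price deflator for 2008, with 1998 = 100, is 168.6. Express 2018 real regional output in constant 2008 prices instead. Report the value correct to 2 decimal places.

Real regional output in 2008 prices = Real regional output in 1998 prices × (P_2008/P_1998) = 4193.6 × 1.686 = 7070.41.

¥7,070.41 million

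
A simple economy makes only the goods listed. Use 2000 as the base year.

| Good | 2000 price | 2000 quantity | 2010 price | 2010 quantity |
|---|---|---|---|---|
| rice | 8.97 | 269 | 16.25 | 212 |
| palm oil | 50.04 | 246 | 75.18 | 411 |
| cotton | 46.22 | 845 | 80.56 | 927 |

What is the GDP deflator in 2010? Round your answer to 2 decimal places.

166.92

Nominal GDP 2010 = 16.25·212 + 75.18·411 + 80.56·927 = 109023.10.
Real GDP 2010 (at 2000 prices) = 8.97·212 + 50.04·411 + 46.22·927 = 65314.02.
Deflator = Nominal/Real × 100 = 109023.10/65314.02 × 100 = 166.921.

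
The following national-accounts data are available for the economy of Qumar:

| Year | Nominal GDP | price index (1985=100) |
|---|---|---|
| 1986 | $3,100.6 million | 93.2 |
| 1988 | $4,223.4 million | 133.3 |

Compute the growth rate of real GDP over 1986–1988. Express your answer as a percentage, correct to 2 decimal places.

Deflate each year: 1986 → 3100.6/0.932 = 3326.82; 1988 → 4223.4/1.333 = 3168.34.
So real GDP changed by 3168.34/3326.82 − 1 = -0.0476, i.e. -4.76%.

-4.76%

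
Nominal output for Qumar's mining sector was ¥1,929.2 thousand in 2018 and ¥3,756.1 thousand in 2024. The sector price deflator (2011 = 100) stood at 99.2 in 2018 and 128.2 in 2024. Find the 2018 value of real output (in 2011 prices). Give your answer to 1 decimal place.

Real output = Nominal / (sector price deflator/100) = 1929.2 / 0.992 = 1944.76.

¥1,944.8 thousand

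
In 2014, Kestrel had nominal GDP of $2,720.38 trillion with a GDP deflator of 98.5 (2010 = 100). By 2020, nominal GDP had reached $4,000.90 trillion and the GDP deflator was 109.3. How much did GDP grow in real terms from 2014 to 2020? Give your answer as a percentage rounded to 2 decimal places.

32.54%

Real GDP 2014 = 2720.38 / 0.985 = 2761.81.
Real GDP 2020 = 4000.90 / 1.093 = 3660.48.
Real growth = 3660.48 / 2761.81 − 1 = 0.3254.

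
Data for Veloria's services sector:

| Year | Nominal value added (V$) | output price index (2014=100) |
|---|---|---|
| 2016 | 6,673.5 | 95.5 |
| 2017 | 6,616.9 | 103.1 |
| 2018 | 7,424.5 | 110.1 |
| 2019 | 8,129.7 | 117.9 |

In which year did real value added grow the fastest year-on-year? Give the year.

2018

2017: real = 6616.9/1.031 = 6417.94; growth vs 2016 (6987.96) = -8.16%.
2018: real = 7424.5/1.101 = 6743.42; growth vs 2017 (6417.94) = 5.07%.
2019: real = 8129.7/1.179 = 6895.42; growth vs 2018 (6743.42) = 2.25%.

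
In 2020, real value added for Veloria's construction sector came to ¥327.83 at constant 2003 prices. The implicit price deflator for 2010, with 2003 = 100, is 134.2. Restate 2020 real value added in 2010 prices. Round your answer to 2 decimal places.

¥439.95

Real value added in 2010 prices = Real value added in 2003 prices × (P_2010/P_2003) = 327.83 × 1.342 = 439.95.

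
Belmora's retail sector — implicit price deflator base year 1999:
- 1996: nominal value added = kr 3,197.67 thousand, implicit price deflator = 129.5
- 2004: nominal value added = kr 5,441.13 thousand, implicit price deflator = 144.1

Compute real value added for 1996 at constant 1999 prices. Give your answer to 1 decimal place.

Real value added = Nominal / (implicit price deflator/100) = 3197.67 / 1.295 = 2469.24.

kr 2,469.2 thousand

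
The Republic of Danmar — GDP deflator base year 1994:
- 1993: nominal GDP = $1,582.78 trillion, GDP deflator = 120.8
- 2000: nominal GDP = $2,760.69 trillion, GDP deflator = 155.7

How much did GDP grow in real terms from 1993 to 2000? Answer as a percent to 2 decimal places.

35.32%

Deflate each year: 1993 → 1582.78/1.208 = 1310.25; 2000 → 2760.69/1.557 = 1773.08.
So real GDP changed by 1773.08/1310.25 − 1 = 0.3532, i.e. 35.32%.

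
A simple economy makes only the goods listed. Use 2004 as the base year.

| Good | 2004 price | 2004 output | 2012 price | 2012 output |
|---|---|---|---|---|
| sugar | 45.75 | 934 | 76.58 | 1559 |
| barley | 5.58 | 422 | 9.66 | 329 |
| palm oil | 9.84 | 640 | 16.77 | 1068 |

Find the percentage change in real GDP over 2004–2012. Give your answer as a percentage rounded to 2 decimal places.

Real GDP 2004 = Nominal GDP 2004 = 45.75·934 + 5.58·422 + 9.84·640 = 51382.86.
Real GDP 2012 (at 2004 prices) = 45.75·1559 + 5.58·329 + 9.84·1068 = 83669.19.
Real growth = 83669.19/51382.86 − 1 = 0.6283.

62.83%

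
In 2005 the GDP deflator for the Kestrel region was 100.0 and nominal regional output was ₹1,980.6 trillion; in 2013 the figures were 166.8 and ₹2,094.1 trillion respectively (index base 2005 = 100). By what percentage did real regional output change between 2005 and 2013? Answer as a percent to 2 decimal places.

-36.61%

Deflate each year: 2005 → 1980.6/1.000 = 1980.60; 2013 → 2094.1/1.668 = 1255.46.
So real regional output changed by 1255.46/1980.60 − 1 = -0.3661, i.e. -36.61%.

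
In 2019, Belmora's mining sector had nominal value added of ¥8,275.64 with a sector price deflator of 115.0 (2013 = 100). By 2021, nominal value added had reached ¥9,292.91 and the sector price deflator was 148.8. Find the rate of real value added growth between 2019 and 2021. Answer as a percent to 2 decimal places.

-13.21%

Real value added 2019 = 8275.64 / 1.150 = 7196.21.
Real value added 2021 = 9292.91 / 1.488 = 6245.24.
Real growth = 6245.24 / 7196.21 − 1 = -0.1321.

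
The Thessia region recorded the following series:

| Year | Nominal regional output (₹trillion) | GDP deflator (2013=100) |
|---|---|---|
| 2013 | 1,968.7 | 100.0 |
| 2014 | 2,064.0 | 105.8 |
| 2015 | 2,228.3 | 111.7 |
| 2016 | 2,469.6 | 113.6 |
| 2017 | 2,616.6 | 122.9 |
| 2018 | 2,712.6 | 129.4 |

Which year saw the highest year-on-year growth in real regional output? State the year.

2014: real = 2064.0/1.058 = 1950.85; growth vs 2013 (1968.70) = -0.91%.
2015: real = 2228.3/1.117 = 1994.90; growth vs 2014 (1950.85) = 2.26%.
2016: real = 2469.6/1.136 = 2173.94; growth vs 2015 (1994.90) = 8.97%.
2017: real = 2616.6/1.229 = 2129.05; growth vs 2016 (2173.94) = -2.06%.
2018: real = 2712.6/1.294 = 2096.29; growth vs 2017 (2129.05) = -1.54%.

2016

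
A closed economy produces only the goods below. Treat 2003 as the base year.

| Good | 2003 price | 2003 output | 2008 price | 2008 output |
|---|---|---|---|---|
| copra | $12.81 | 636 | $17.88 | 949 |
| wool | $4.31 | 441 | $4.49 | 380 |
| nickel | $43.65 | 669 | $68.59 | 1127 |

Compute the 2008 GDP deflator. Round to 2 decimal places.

152.37

Nominal GDP 2008 = 17.88·949 + 4.49·380 + 68.59·1127 = 95975.25.
Real GDP 2008 (at 2003 prices) = 12.81·949 + 4.31·380 + 43.65·1127 = 62988.04.
Deflator = Nominal/Real × 100 = 95975.25/62988.04 × 100 = 152.371.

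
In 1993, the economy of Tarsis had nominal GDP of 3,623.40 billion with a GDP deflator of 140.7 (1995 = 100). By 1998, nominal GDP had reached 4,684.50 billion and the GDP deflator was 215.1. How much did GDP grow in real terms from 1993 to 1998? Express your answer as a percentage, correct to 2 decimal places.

-15.43%

Deflate each year: 1993 → 3623.40/1.407 = 2575.27; 1998 → 4684.50/2.151 = 2177.82.
So real GDP changed by 2177.82/2575.27 − 1 = -0.1543, i.e. -15.43%.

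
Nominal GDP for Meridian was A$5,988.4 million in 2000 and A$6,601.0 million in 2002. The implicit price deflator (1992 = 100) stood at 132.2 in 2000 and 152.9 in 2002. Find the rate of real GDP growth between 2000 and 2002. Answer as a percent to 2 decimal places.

-4.69%

Deflate each year: 2000 → 5988.4/1.322 = 4529.80; 2002 → 6601.0/1.529 = 4317.20.
So real GDP changed by 4317.20/4529.80 − 1 = -0.0469, i.e. -4.69%.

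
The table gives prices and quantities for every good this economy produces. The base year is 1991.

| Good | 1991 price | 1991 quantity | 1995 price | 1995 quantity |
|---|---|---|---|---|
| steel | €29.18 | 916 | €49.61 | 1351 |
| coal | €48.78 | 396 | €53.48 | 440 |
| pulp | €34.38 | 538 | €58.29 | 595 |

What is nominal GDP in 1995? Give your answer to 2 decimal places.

Nominal GDP 1995 = Σ (p_1995 × q_1995) = 49.61·1351 + 53.48·440 + 58.29·595 = 125236.86.

€125236.86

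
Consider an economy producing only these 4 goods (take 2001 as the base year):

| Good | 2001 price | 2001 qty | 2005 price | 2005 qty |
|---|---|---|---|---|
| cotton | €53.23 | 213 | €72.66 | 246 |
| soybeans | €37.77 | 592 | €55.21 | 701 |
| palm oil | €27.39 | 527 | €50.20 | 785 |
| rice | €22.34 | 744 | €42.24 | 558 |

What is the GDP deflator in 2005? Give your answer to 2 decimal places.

Nominal GDP 2005 = 72.66·246 + 55.21·701 + 50.20·785 + 42.24·558 = 119553.49.
Real GDP 2005 (at 2001 prices) = 53.23·246 + 37.77·701 + 27.39·785 + 22.34·558 = 73538.22.
Deflator = Nominal/Real × 100 = 119553.49/73538.22 × 100 = 162.573.

162.57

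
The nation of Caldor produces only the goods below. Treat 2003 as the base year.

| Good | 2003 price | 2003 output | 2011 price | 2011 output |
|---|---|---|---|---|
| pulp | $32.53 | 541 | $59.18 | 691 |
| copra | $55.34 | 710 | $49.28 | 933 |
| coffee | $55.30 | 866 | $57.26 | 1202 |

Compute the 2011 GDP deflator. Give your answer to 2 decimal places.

Nominal GDP 2011 = 59.18·691 + 49.28·933 + 57.26·1202 = 155698.14.
Real GDP 2011 (at 2003 prices) = 32.53·691 + 55.34·933 + 55.30·1202 = 140581.05.
Deflator = Nominal/Real × 100 = 155698.14/140581.05 × 100 = 110.753.

110.75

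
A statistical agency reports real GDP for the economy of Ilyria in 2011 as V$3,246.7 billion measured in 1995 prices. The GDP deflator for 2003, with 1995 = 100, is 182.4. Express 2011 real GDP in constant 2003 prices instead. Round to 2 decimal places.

Real GDP in 2003 prices = Real GDP in 1995 prices × (P_2003/P_1995) = 3246.7 × 1.824 = 5921.98.

V$5,921.98 billion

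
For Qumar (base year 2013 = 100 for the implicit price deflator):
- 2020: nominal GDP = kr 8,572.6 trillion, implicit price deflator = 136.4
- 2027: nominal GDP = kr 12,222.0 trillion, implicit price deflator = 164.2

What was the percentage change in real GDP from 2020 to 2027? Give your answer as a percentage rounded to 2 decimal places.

18.43%

Real GDP 2020 = 8572.6 / 1.364 = 6284.90.
Real GDP 2027 = 12222.0 / 1.642 = 7443.36.
Real growth = 7443.36 / 6284.90 − 1 = 0.1843.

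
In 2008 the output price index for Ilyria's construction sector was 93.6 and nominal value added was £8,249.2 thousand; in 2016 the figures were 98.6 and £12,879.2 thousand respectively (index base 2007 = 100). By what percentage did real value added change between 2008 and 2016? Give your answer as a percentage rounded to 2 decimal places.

48.21%

Deflate each year: 2008 → 8249.2/0.936 = 8813.25; 2016 → 12879.2/0.986 = 13062.07.
So real value added changed by 13062.07/8813.25 − 1 = 0.4821, i.e. 48.21%.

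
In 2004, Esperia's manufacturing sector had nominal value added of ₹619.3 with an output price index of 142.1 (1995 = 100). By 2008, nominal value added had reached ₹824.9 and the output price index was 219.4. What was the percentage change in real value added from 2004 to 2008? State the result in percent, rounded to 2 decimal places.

Real value added 2004 = 619.3 / 1.421 = 435.82.
Real value added 2008 = 824.9 / 2.194 = 375.98.
Real growth = 375.98 / 435.82 − 1 = -0.1373.

-13.73%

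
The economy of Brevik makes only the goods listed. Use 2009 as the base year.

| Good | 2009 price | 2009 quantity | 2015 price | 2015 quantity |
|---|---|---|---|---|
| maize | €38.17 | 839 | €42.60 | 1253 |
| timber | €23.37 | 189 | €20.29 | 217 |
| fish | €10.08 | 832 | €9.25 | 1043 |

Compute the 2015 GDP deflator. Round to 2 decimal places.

Nominal GDP 2015 = 42.60·1253 + 20.29·217 + 9.25·1043 = 67428.48.
Real GDP 2015 (at 2009 prices) = 38.17·1253 + 23.37·217 + 10.08·1043 = 63411.74.
Deflator = Nominal/Real × 100 = 67428.48/63411.74 × 100 = 106.334.

106.33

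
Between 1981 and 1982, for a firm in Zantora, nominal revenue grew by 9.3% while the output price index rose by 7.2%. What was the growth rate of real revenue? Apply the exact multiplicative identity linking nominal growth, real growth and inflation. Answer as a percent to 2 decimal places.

1.96%

(1 + g_nom) = (1 + g_real)(1 + π), so g_real = 1.0930 / 1.0720 − 1 = 0.01959.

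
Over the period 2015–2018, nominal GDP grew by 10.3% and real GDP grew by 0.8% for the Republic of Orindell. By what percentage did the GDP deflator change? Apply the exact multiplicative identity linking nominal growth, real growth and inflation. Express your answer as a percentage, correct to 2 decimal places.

9.42%

(1 + g_nom) = (1 + g_real)(1 + π), so π = 1.1030 / 1.0080 − 1 = 0.09425.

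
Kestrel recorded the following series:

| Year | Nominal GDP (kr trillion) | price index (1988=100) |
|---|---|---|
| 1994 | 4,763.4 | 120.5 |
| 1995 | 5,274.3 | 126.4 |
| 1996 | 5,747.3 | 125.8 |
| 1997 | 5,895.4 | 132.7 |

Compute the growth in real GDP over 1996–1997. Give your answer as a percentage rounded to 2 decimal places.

-2.76%

Real GDP 1996 = 5747.3/1.258 = 4568.60.
Real GDP 1997 = 5895.4/1.327 = 4442.65.
Change = 4442.65/4568.60 − 1 = -0.0276.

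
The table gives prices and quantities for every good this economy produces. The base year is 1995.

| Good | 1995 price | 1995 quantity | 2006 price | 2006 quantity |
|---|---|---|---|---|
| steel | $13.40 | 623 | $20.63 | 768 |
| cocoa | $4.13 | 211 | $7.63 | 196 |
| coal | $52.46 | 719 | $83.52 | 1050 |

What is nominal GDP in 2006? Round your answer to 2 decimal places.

Nominal GDP 2006 = Σ (p_2006 × q_2006) = 20.63·768 + 7.63·196 + 83.52·1050 = 105035.32.

$105035.32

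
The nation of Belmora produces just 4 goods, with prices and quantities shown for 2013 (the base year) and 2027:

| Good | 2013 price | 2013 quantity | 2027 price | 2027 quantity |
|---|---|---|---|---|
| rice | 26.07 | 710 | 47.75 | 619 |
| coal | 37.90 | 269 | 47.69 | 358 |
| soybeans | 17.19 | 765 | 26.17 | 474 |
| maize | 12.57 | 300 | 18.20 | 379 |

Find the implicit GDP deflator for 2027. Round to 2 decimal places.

154.71

Nominal GDP 2027 = 47.75·619 + 47.69·358 + 26.17·474 + 18.20·379 = 65932.65.
Real GDP 2027 (at 2013 prices) = 26.07·619 + 37.90·358 + 17.19·474 + 12.57·379 = 42617.62.
Deflator = Nominal/Real × 100 = 65932.65/42617.62 × 100 = 154.707.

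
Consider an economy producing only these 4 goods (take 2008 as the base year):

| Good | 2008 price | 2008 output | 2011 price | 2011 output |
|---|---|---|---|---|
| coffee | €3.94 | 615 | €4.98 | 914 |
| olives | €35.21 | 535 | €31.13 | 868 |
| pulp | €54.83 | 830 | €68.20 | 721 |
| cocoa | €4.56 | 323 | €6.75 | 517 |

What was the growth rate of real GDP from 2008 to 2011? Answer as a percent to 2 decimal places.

Real GDP 2008 = Nominal GDP 2008 = 3.94·615 + 35.21·535 + 54.83·830 + 4.56·323 = 68242.23.
Real GDP 2011 (at 2008 prices) = 3.94·914 + 35.21·868 + 54.83·721 + 4.56·517 = 76053.39.
Real growth = 76053.39/68242.23 − 1 = 0.1145.

11.45%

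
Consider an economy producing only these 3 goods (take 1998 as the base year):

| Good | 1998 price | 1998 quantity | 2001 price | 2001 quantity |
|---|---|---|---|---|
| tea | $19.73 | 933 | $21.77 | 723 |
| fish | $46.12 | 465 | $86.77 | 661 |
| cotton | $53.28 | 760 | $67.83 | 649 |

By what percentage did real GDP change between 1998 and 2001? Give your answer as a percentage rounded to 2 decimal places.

-1.27%

Real GDP 1998 = Nominal GDP 1998 = 19.73·933 + 46.12·465 + 53.28·760 = 80346.69.
Real GDP 2001 (at 1998 prices) = 19.73·723 + 46.12·661 + 53.28·649 = 79328.83.
Real growth = 79328.83/80346.69 − 1 = -0.0127.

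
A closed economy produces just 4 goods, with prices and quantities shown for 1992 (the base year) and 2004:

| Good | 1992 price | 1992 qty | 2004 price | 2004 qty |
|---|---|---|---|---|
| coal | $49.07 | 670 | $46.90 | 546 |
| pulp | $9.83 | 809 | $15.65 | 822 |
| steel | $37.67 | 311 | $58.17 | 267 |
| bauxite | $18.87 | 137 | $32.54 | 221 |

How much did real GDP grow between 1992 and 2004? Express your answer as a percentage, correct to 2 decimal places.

Real GDP 1992 = Nominal GDP 1992 = 49.07·670 + 9.83·809 + 37.67·311 + 18.87·137 = 55129.93.
Real GDP 2004 (at 1992 prices) = 49.07·546 + 9.83·822 + 37.67·267 + 18.87·221 = 49100.64.
Real growth = 49100.64/55129.93 − 1 = -0.1094.

-10.94%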